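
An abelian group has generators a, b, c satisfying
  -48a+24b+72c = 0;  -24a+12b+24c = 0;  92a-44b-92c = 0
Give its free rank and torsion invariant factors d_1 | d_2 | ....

rank_ℚ(R)=3; free=3−3=0
SNF(R) diag = [4, 12, 24] → torsion [4, 12, 24]

Answer: M ≅ ℤ/4 ⊕ ℤ/12 ⊕ ℤ/24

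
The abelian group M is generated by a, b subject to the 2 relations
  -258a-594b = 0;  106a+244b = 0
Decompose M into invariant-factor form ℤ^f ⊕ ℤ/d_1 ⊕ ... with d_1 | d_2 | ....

Answer: M ≅ ℤ/2 ⊕ ℤ/6

Derivation:
rank_ℚ(R)=2; free=2−2=0
SNF(R) diag = [2, 6] → torsion [2, 6]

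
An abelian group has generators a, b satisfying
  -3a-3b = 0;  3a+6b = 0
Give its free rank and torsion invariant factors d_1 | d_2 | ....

Answer: M ≅ ℤ/3 ⊕ ℤ/3

Derivation:
rank_ℚ(R)=2; free=2−2=0
SNF(R) diag = [3, 3] → torsion [3, 3]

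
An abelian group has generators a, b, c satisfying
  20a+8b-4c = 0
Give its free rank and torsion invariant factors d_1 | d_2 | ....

rank_ℚ(R)=1; free=3−1=2
SNF(R) diag = [4] → torsion [4]

Answer: M ≅ ℤ^2 ⊕ ℤ/4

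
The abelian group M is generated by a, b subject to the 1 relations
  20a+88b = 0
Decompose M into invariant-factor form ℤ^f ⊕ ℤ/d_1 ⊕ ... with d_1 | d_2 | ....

rank_ℚ(R)=1; free=2−1=1
SNF(R) diag = [4] → torsion [4]

Answer: M ≅ ℤ^1 ⊕ ℤ/4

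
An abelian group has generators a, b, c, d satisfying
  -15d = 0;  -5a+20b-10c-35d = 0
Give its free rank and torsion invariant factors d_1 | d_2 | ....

Answer: M ≅ ℤ^2 ⊕ ℤ/5 ⊕ ℤ/15

Derivation:
rank_ℚ(R)=2; free=4−2=2
SNF(R) diag = [5, 15] → torsion [5, 15]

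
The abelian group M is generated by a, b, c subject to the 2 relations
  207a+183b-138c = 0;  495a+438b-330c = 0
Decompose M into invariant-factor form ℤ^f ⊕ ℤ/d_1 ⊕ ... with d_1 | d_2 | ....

Answer: M ≅ ℤ^1 ⊕ ℤ/3 ⊕ ℤ/9

Derivation:
rank_ℚ(R)=2; free=3−2=1
SNF(R) diag = [3, 9] → torsion [3, 9]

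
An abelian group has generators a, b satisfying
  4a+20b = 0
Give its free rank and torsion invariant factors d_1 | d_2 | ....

rank_ℚ(R)=1; free=2−1=1
SNF(R) diag = [4] → torsion [4]

Answer: M ≅ ℤ^1 ⊕ ℤ/4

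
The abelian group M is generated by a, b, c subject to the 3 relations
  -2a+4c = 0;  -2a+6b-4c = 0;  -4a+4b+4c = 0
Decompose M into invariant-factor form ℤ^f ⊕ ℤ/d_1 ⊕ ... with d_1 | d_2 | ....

Answer: M ≅ ℤ/2 ⊕ ℤ/2 ⊕ ℤ/4

Derivation:
rank_ℚ(R)=3; free=3−3=0
SNF(R) diag = [2, 2, 4] → torsion [2, 2, 4]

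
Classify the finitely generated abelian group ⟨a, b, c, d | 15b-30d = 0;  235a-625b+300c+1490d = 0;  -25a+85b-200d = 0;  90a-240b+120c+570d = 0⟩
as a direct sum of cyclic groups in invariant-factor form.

rank_ℚ(R)=4; free=4−4=0
SNF(R) diag = [5, 15, 30, 60] → torsion [5, 15, 30, 60]

Answer: M ≅ ℤ/5 ⊕ ℤ/15 ⊕ ℤ/30 ⊕ ℤ/60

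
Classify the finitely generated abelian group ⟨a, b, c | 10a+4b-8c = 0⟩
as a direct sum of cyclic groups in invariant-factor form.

Answer: M ≅ ℤ^2 ⊕ ℤ/2

Derivation:
rank_ℚ(R)=1; free=3−1=2
SNF(R) diag = [2] → torsion [2]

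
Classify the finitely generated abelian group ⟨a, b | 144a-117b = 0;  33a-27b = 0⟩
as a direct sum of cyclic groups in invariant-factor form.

rank_ℚ(R)=2; free=2−2=0
SNF(R) diag = [3, 9] → torsion [3, 9]

Answer: M ≅ ℤ/3 ⊕ ℤ/9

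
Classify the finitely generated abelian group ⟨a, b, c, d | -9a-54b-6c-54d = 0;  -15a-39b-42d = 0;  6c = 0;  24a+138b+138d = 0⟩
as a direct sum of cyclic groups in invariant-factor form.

rank_ℚ(R)=4; free=4−4=0
SNF(R) diag = [3, 3, 6, 18] → torsion [3, 3, 6, 18]

Answer: M ≅ ℤ/3 ⊕ ℤ/3 ⊕ ℤ/6 ⊕ ℤ/18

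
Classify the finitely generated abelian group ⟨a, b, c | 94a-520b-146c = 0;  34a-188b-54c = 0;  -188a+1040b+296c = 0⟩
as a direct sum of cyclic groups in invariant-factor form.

Answer: M ≅ ℤ/2 ⊕ ℤ/4 ⊕ ℤ/4

Derivation:
rank_ℚ(R)=3; free=3−3=0
SNF(R) diag = [2, 4, 4] → torsion [2, 4, 4]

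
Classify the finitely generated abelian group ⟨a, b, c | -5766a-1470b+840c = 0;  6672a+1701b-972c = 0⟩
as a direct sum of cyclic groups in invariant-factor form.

rank_ℚ(R)=2; free=3−2=1
SNF(R) diag = [3, 6] → torsion [3, 6]

Answer: M ≅ ℤ^1 ⊕ ℤ/3 ⊕ ℤ/6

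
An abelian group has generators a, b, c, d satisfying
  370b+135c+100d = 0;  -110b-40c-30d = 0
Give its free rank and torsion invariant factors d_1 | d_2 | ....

Answer: M ≅ ℤ^2 ⊕ ℤ/5 ⊕ ℤ/10

Derivation:
rank_ℚ(R)=2; free=4−2=2
SNF(R) diag = [5, 10] → torsion [5, 10]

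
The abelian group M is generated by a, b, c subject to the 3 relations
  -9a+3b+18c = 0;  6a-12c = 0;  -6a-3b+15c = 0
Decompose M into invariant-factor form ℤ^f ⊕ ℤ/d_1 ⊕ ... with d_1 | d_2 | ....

rank_ℚ(R)=3; free=3−3=0
SNF(R) diag = [3, 3, 6] → torsion [3, 3, 6]

Answer: M ≅ ℤ/3 ⊕ ℤ/3 ⊕ ℤ/6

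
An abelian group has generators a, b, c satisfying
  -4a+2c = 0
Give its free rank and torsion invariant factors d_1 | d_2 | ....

rank_ℚ(R)=1; free=3−1=2
SNF(R) diag = [2] → torsion [2]

Answer: M ≅ ℤ^2 ⊕ ℤ/2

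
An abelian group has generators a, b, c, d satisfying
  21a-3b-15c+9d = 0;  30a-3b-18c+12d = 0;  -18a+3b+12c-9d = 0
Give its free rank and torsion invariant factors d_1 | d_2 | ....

rank_ℚ(R)=3; free=4−3=1
SNF(R) diag = [3, 3, 3] → torsion [3, 3, 3]

Answer: M ≅ ℤ^1 ⊕ ℤ/3 ⊕ ℤ/3 ⊕ ℤ/3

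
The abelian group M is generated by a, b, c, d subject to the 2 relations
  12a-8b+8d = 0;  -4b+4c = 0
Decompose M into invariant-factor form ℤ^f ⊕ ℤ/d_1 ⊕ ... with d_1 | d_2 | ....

rank_ℚ(R)=2; free=4−2=2
SNF(R) diag = [4, 4] → torsion [4, 4]

Answer: M ≅ ℤ^2 ⊕ ℤ/4 ⊕ ℤ/4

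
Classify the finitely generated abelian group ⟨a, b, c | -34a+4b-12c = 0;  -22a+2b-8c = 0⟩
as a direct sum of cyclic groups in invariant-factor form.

Answer: M ≅ ℤ^1 ⊕ ℤ/2 ⊕ ℤ/2

Derivation:
rank_ℚ(R)=2; free=3−2=1
SNF(R) diag = [2, 2] → torsion [2, 2]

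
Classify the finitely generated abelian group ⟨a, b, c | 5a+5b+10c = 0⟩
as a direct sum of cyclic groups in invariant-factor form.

rank_ℚ(R)=1; free=3−1=2
SNF(R) diag = [5] → torsion [5]

Answer: M ≅ ℤ^2 ⊕ ℤ/5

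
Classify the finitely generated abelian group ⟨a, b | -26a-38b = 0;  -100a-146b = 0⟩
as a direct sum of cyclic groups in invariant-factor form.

rank_ℚ(R)=2; free=2−2=0
SNF(R) diag = [2, 2] → torsion [2, 2]

Answer: M ≅ ℤ/2 ⊕ ℤ/2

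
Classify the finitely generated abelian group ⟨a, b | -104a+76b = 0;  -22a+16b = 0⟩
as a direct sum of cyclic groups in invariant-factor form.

rank_ℚ(R)=2; free=2−2=0
SNF(R) diag = [2, 4] → torsion [2, 4]

Answer: M ≅ ℤ/2 ⊕ ℤ/4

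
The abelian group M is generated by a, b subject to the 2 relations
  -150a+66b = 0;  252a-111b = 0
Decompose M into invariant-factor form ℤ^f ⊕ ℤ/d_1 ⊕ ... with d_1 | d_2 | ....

Answer: M ≅ ℤ/3 ⊕ ℤ/6

Derivation:
rank_ℚ(R)=2; free=2−2=0
SNF(R) diag = [3, 6] → torsion [3, 6]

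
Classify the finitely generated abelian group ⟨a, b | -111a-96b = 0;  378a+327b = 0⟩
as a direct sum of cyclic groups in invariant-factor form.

rank_ℚ(R)=2; free=2−2=0
SNF(R) diag = [3, 3] → torsion [3, 3]

Answer: M ≅ ℤ/3 ⊕ ℤ/3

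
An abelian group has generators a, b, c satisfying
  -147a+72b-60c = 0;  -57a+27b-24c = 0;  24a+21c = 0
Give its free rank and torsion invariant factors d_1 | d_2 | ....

rank_ℚ(R)=3; free=3−3=0
SNF(R) diag = [3, 9, 9] → torsion [3, 9, 9]

Answer: M ≅ ℤ/3 ⊕ ℤ/9 ⊕ ℤ/9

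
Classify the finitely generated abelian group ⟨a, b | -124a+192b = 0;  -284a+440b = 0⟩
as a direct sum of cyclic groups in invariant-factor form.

rank_ℚ(R)=2; free=2−2=0
SNF(R) diag = [4, 8] → torsion [4, 8]

Answer: M ≅ ℤ/4 ⊕ ℤ/8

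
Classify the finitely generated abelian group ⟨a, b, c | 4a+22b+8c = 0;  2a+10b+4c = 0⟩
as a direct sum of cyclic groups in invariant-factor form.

rank_ℚ(R)=2; free=3−2=1
SNF(R) diag = [2, 2] → torsion [2, 2]

Answer: M ≅ ℤ^1 ⊕ ℤ/2 ⊕ ℤ/2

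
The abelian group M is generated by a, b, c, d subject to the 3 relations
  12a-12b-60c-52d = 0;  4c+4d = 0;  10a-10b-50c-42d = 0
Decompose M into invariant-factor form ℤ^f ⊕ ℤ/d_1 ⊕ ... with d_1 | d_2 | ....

Answer: M ≅ ℤ^1 ⊕ ℤ/2 ⊕ ℤ/4 ⊕ ℤ/8

Derivation:
rank_ℚ(R)=3; free=4−3=1
SNF(R) diag = [2, 4, 8] → torsion [2, 4, 8]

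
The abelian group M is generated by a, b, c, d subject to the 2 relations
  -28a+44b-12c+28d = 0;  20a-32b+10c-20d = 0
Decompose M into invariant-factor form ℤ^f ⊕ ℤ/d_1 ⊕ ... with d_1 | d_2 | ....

rank_ℚ(R)=2; free=4−2=2
SNF(R) diag = [2, 4] → torsion [2, 4]

Answer: M ≅ ℤ^2 ⊕ ℤ/2 ⊕ ℤ/4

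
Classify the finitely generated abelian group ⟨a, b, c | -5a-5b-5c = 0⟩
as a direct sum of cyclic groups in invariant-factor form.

rank_ℚ(R)=1; free=3−1=2
SNF(R) diag = [5] → torsion [5]

Answer: M ≅ ℤ^2 ⊕ ℤ/5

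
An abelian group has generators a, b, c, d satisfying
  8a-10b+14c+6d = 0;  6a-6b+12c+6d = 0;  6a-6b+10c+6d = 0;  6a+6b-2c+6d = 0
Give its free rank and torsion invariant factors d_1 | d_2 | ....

Answer: M ≅ ℤ/2 ⊕ ℤ/2 ⊕ ℤ/6 ⊕ ℤ/12

Derivation:
rank_ℚ(R)=4; free=4−4=0
SNF(R) diag = [2, 2, 6, 12] → torsion [2, 2, 6, 12]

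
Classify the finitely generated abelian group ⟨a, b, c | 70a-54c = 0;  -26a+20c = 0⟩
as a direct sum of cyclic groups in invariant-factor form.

Answer: M ≅ ℤ^1 ⊕ ℤ/2 ⊕ ℤ/2

Derivation:
rank_ℚ(R)=2; free=3−2=1
SNF(R) diag = [2, 2] → torsion [2, 2]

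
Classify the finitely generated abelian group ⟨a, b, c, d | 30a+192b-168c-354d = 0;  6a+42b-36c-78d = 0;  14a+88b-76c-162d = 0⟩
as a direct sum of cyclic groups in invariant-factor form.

Answer: M ≅ ℤ^1 ⊕ ℤ/2 ⊕ ℤ/6 ⊕ ℤ/12

Derivation:
rank_ℚ(R)=3; free=4−3=1
SNF(R) diag = [2, 6, 12] → torsion [2, 6, 12]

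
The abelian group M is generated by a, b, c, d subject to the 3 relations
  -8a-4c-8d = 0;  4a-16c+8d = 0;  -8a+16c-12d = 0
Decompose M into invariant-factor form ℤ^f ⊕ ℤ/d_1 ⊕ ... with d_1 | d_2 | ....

rank_ℚ(R)=3; free=4−3=1
SNF(R) diag = [4, 4, 4] → torsion [4, 4, 4]

Answer: M ≅ ℤ^1 ⊕ ℤ/4 ⊕ ℤ/4 ⊕ ℤ/4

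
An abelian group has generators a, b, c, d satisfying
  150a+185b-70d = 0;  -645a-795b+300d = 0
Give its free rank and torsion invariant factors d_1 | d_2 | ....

rank_ℚ(R)=2; free=4−2=2
SNF(R) diag = [5, 15] → torsion [5, 15]

Answer: M ≅ ℤ^2 ⊕ ℤ/5 ⊕ ℤ/15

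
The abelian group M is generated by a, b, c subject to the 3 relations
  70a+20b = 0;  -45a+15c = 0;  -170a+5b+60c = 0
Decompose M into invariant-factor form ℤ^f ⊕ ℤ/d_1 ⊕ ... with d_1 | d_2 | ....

rank_ℚ(R)=3; free=3−3=0
SNF(R) diag = [5, 15, 30] → torsion [5, 15, 30]

Answer: M ≅ ℤ/5 ⊕ ℤ/15 ⊕ ℤ/30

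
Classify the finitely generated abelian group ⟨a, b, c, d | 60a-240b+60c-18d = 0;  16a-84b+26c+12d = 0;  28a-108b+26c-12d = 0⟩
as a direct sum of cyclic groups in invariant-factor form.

rank_ℚ(R)=3; free=4−3=1
SNF(R) diag = [2, 6, 12] → torsion [2, 6, 12]

Answer: M ≅ ℤ^1 ⊕ ℤ/2 ⊕ ℤ/6 ⊕ ℤ/12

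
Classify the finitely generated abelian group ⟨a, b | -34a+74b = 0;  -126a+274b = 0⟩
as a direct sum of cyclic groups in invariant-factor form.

rank_ℚ(R)=2; free=2−2=0
SNF(R) diag = [2, 4] → torsion [2, 4]

Answer: M ≅ ℤ/2 ⊕ ℤ/4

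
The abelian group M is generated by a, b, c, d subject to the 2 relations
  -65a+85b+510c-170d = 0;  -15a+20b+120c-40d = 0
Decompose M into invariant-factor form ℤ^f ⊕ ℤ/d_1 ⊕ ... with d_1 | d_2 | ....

rank_ℚ(R)=2; free=4−2=2
SNF(R) diag = [5, 5] → torsion [5, 5]

Answer: M ≅ ℤ^2 ⊕ ℤ/5 ⊕ ℤ/5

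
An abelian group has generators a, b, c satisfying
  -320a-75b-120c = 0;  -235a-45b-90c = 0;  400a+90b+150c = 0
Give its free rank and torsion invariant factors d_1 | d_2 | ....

rank_ℚ(R)=3; free=3−3=0
SNF(R) diag = [5, 15, 30] → torsion [5, 15, 30]

Answer: M ≅ ℤ/5 ⊕ ℤ/15 ⊕ ℤ/30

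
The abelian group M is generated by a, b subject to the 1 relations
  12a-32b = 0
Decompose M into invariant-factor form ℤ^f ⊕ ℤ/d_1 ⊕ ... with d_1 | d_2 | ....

rank_ℚ(R)=1; free=2−1=1
SNF(R) diag = [4] → torsion [4]

Answer: M ≅ ℤ^1 ⊕ ℤ/4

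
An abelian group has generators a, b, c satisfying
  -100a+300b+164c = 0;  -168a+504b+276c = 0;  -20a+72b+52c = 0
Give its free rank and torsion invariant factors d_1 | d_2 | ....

Answer: M ≅ ℤ/4 ⊕ ℤ/12 ⊕ ℤ/12

Derivation:
rank_ℚ(R)=3; free=3−3=0
SNF(R) diag = [4, 12, 12] → torsion [4, 12, 12]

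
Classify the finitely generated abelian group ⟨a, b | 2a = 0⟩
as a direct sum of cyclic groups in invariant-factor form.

Answer: M ≅ ℤ^1 ⊕ ℤ/2

Derivation:
rank_ℚ(R)=1; free=2−1=1
SNF(R) diag = [2] → torsion [2]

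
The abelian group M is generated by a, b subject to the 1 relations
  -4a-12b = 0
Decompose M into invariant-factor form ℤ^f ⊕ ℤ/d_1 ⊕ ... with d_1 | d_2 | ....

Answer: M ≅ ℤ^1 ⊕ ℤ/4

Derivation:
rank_ℚ(R)=1; free=2−1=1
SNF(R) diag = [4] → torsion [4]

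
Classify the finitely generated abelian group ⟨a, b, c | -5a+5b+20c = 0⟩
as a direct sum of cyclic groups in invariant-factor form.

rank_ℚ(R)=1; free=3−1=2
SNF(R) diag = [5] → torsion [5]

Answer: M ≅ ℤ^2 ⊕ ℤ/5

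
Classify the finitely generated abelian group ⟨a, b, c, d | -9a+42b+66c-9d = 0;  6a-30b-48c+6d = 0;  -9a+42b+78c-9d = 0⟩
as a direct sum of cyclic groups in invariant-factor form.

rank_ℚ(R)=3; free=4−3=1
SNF(R) diag = [3, 6, 12] → torsion [3, 6, 12]

Answer: M ≅ ℤ^1 ⊕ ℤ/3 ⊕ ℤ/6 ⊕ ℤ/12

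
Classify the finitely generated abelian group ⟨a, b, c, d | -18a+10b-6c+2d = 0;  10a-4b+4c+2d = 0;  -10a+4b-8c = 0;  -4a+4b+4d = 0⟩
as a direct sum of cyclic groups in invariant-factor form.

Answer: M ≅ ℤ/2 ⊕ ℤ/2 ⊕ ℤ/2 ⊕ ℤ/4

Derivation:
rank_ℚ(R)=4; free=4−4=0
SNF(R) diag = [2, 2, 2, 4] → torsion [2, 2, 2, 4]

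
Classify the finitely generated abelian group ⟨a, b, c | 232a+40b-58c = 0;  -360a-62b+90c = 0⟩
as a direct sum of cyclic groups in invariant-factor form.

rank_ℚ(R)=2; free=3−2=1
SNF(R) diag = [2, 2] → torsion [2, 2]

Answer: M ≅ ℤ^1 ⊕ ℤ/2 ⊕ ℤ/2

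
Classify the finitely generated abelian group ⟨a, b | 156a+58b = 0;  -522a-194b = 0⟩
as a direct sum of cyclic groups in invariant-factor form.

Answer: M ≅ ℤ/2 ⊕ ℤ/6

Derivation:
rank_ℚ(R)=2; free=2−2=0
SNF(R) diag = [2, 6] → torsion [2, 6]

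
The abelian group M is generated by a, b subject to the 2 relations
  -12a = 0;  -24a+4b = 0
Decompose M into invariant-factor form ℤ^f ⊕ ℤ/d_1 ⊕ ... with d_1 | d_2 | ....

rank_ℚ(R)=2; free=2−2=0
SNF(R) diag = [4, 12] → torsion [4, 12]

Answer: M ≅ ℤ/4 ⊕ ℤ/12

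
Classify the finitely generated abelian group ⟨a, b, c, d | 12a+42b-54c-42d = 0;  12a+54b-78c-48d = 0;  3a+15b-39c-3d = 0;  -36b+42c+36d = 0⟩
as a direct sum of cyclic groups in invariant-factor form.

Answer: M ≅ ℤ/3 ⊕ ℤ/6 ⊕ ℤ/6 ⊕ ℤ/6

Derivation:
rank_ℚ(R)=4; free=4−4=0
SNF(R) diag = [3, 6, 6, 6] → torsion [3, 6, 6, 6]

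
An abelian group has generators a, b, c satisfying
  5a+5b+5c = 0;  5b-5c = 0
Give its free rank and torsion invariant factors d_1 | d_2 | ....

rank_ℚ(R)=2; free=3−2=1
SNF(R) diag = [5, 5] → torsion [5, 5]

Answer: M ≅ ℤ^1 ⊕ ℤ/5 ⊕ ℤ/5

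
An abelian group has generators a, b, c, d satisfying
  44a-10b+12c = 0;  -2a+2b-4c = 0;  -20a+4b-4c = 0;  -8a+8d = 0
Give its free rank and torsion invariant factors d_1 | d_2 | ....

rank_ℚ(R)=4; free=4−4=0
SNF(R) diag = [2, 2, 4, 8] → torsion [2, 2, 4, 8]

Answer: M ≅ ℤ/2 ⊕ ℤ/2 ⊕ ℤ/4 ⊕ ℤ/8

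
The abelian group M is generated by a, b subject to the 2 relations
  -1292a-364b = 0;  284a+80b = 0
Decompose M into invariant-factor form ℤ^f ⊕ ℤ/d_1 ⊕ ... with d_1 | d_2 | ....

rank_ℚ(R)=2; free=2−2=0
SNF(R) diag = [4, 4] → torsion [4, 4]

Answer: M ≅ ℤ/4 ⊕ ℤ/4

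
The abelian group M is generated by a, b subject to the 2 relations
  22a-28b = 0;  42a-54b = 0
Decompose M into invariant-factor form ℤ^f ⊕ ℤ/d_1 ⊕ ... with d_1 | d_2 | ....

rank_ℚ(R)=2; free=2−2=0
SNF(R) diag = [2, 6] → torsion [2, 6]

Answer: M ≅ ℤ/2 ⊕ ℤ/6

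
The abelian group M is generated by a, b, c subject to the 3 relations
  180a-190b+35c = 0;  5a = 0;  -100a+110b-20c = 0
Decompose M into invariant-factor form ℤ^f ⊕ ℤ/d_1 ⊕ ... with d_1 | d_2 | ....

Answer: M ≅ ℤ/5 ⊕ ℤ/5 ⊕ ℤ/10

Derivation:
rank_ℚ(R)=3; free=3−3=0
SNF(R) diag = [5, 5, 10] → torsion [5, 5, 10]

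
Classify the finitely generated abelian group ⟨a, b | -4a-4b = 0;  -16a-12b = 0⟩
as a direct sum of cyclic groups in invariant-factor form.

Answer: M ≅ ℤ/4 ⊕ ℤ/4

Derivation:
rank_ℚ(R)=2; free=2−2=0
SNF(R) diag = [4, 4] → torsion [4, 4]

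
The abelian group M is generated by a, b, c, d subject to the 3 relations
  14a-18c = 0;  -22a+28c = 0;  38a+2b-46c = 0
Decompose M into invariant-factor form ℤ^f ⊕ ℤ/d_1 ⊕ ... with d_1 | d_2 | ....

Answer: M ≅ ℤ^1 ⊕ ℤ/2 ⊕ ℤ/2 ⊕ ℤ/2

Derivation:
rank_ℚ(R)=3; free=4−3=1
SNF(R) diag = [2, 2, 2] → torsion [2, 2, 2]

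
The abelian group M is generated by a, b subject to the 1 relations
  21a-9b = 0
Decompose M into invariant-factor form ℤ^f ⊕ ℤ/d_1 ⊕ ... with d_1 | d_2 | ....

rank_ℚ(R)=1; free=2−1=1
SNF(R) diag = [3] → torsion [3]

Answer: M ≅ ℤ^1 ⊕ ℤ/3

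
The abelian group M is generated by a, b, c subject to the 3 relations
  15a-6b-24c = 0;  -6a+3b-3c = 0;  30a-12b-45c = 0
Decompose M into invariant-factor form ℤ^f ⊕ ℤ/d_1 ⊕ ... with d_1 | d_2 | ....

Answer: M ≅ ℤ/3 ⊕ ℤ/3 ⊕ ℤ/3

Derivation:
rank_ℚ(R)=3; free=3−3=0
SNF(R) diag = [3, 3, 3] → torsion [3, 3, 3]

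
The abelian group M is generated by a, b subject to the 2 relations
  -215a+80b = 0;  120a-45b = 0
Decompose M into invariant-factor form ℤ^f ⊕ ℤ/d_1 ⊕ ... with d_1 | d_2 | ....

Answer: M ≅ ℤ/5 ⊕ ℤ/15

Derivation:
rank_ℚ(R)=2; free=2−2=0
SNF(R) diag = [5, 15] → torsion [5, 15]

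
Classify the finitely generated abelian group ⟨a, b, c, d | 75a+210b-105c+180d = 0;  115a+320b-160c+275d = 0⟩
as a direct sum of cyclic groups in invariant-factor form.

Answer: M ≅ ℤ^2 ⊕ ℤ/5 ⊕ ℤ/15

Derivation:
rank_ℚ(R)=2; free=4−2=2
SNF(R) diag = [5, 15] → torsion [5, 15]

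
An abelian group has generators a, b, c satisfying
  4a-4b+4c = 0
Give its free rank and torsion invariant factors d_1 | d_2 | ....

Answer: M ≅ ℤ^2 ⊕ ℤ/4

Derivation:
rank_ℚ(R)=1; free=3−1=2
SNF(R) diag = [4] → torsion [4]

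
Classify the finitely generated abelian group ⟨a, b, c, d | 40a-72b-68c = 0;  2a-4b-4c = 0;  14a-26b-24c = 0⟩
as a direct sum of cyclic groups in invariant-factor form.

Answer: M ≅ ℤ^1 ⊕ ℤ/2 ⊕ ℤ/2 ⊕ ℤ/4

Derivation:
rank_ℚ(R)=3; free=4−3=1
SNF(R) diag = [2, 2, 4] → torsion [2, 2, 4]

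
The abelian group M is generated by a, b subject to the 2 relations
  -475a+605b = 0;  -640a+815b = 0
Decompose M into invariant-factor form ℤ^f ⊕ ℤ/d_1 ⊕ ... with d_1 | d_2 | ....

rank_ℚ(R)=2; free=2−2=0
SNF(R) diag = [5, 15] → torsion [5, 15]

Answer: M ≅ ℤ/5 ⊕ ℤ/15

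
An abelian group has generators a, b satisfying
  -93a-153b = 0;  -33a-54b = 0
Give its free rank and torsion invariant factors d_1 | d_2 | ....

rank_ℚ(R)=2; free=2−2=0
SNF(R) diag = [3, 9] → torsion [3, 9]

Answer: M ≅ ℤ/3 ⊕ ℤ/9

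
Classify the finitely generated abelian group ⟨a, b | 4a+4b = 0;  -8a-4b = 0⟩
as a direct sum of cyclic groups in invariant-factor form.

Answer: M ≅ ℤ/4 ⊕ ℤ/4

Derivation:
rank_ℚ(R)=2; free=2−2=0
SNF(R) diag = [4, 4] → torsion [4, 4]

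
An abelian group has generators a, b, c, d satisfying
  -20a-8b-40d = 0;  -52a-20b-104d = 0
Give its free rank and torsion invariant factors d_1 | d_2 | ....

Answer: M ≅ ℤ^2 ⊕ ℤ/4 ⊕ ℤ/4

Derivation:
rank_ℚ(R)=2; free=4−2=2
SNF(R) diag = [4, 4] → torsion [4, 4]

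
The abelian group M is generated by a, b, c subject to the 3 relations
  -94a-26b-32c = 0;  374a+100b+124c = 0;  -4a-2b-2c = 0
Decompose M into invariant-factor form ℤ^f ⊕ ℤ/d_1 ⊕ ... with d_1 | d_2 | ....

rank_ℚ(R)=3; free=3−3=0
SNF(R) diag = [2, 6, 6] → torsion [2, 6, 6]

Answer: M ≅ ℤ/2 ⊕ ℤ/6 ⊕ ℤ/6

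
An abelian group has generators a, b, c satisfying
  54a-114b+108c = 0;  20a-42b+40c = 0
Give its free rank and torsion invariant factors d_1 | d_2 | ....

rank_ℚ(R)=2; free=3−2=1
SNF(R) diag = [2, 6] → torsion [2, 6]

Answer: M ≅ ℤ^1 ⊕ ℤ/2 ⊕ ℤ/6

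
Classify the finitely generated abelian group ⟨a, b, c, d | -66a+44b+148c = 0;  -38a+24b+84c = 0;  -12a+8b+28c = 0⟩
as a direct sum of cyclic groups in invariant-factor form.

rank_ℚ(R)=3; free=4−3=1
SNF(R) diag = [2, 4, 12] → torsion [2, 4, 12]

Answer: M ≅ ℤ^1 ⊕ ℤ/2 ⊕ ℤ/4 ⊕ ℤ/12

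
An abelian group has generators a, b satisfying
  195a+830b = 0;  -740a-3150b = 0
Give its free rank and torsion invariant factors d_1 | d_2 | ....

rank_ℚ(R)=2; free=2−2=0
SNF(R) diag = [5, 10] → torsion [5, 10]

Answer: M ≅ ℤ/5 ⊕ ℤ/10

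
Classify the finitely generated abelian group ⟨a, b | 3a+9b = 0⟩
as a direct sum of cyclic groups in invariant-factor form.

Answer: M ≅ ℤ^1 ⊕ ℤ/3

Derivation:
rank_ℚ(R)=1; free=2−1=1
SNF(R) diag = [3] → torsion [3]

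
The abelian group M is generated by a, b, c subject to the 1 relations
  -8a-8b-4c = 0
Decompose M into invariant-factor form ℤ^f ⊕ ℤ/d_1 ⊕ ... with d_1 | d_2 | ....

rank_ℚ(R)=1; free=3−1=2
SNF(R) diag = [4] → torsion [4]

Answer: M ≅ ℤ^2 ⊕ ℤ/4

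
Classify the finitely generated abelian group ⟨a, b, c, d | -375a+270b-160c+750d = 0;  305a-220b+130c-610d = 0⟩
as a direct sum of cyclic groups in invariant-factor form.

Answer: M ≅ ℤ^2 ⊕ ℤ/5 ⊕ ℤ/10

Derivation:
rank_ℚ(R)=2; free=4−2=2
SNF(R) diag = [5, 10] → torsion [5, 10]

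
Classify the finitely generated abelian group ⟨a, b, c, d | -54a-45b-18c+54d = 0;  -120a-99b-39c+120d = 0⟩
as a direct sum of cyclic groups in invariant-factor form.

rank_ℚ(R)=2; free=4−2=2
SNF(R) diag = [3, 9] → torsion [3, 9]

Answer: M ≅ ℤ^2 ⊕ ℤ/3 ⊕ ℤ/9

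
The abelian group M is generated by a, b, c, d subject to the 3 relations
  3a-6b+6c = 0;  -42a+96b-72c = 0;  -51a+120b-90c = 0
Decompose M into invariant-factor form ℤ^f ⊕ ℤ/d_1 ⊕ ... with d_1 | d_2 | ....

Answer: M ≅ ℤ^1 ⊕ ℤ/3 ⊕ ℤ/6 ⊕ ℤ/12

Derivation:
rank_ℚ(R)=3; free=4−3=1
SNF(R) diag = [3, 6, 12] → torsion [3, 6, 12]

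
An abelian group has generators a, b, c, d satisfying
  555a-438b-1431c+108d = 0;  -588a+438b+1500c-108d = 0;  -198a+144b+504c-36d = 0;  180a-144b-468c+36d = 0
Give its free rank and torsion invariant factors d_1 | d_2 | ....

Answer: M ≅ ℤ/3 ⊕ ℤ/6 ⊕ ℤ/18 ⊕ ℤ/36

Derivation:
rank_ℚ(R)=4; free=4−4=0
SNF(R) diag = [3, 6, 18, 36] → torsion [3, 6, 18, 36]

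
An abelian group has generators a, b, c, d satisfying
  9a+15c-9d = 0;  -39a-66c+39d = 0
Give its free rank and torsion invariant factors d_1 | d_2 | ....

rank_ℚ(R)=2; free=4−2=2
SNF(R) diag = [3, 3] → torsion [3, 3]

Answer: M ≅ ℤ^2 ⊕ ℤ/3 ⊕ ℤ/3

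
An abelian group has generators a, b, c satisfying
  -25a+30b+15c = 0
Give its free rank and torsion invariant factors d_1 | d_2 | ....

Answer: M ≅ ℤ^2 ⊕ ℤ/5

Derivation:
rank_ℚ(R)=1; free=3−1=2
SNF(R) diag = [5] → torsion [5]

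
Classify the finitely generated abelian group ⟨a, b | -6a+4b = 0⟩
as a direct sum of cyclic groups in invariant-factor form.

rank_ℚ(R)=1; free=2−1=1
SNF(R) diag = [2] → torsion [2]

Answer: M ≅ ℤ^1 ⊕ ℤ/2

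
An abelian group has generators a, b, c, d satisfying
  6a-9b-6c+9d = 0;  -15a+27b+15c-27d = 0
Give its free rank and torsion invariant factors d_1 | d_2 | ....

Answer: M ≅ ℤ^2 ⊕ ℤ/3 ⊕ ℤ/9

Derivation:
rank_ℚ(R)=2; free=4−2=2
SNF(R) diag = [3, 9] → torsion [3, 9]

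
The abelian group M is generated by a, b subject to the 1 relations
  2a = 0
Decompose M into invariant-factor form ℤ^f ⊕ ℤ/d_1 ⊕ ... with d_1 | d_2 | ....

rank_ℚ(R)=1; free=2−1=1
SNF(R) diag = [2] → torsion [2]

Answer: M ≅ ℤ^1 ⊕ ℤ/2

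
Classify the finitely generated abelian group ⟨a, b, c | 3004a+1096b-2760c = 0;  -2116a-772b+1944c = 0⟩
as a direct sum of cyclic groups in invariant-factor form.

Answer: M ≅ ℤ^1 ⊕ ℤ/4 ⊕ ℤ/12

Derivation:
rank_ℚ(R)=2; free=3−2=1
SNF(R) diag = [4, 12] → torsion [4, 12]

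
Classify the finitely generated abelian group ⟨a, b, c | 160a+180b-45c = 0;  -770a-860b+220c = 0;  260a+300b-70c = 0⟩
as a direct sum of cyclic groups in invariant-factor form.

rank_ℚ(R)=3; free=3−3=0
SNF(R) diag = [5, 10, 20] → torsion [5, 10, 20]

Answer: M ≅ ℤ/5 ⊕ ℤ/10 ⊕ ℤ/20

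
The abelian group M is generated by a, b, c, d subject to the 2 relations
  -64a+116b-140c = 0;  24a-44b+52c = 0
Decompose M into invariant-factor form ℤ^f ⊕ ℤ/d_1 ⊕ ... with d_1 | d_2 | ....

Answer: M ≅ ℤ^2 ⊕ ℤ/4 ⊕ ℤ/8

Derivation:
rank_ℚ(R)=2; free=4−2=2
SNF(R) diag = [4, 8] → torsion [4, 8]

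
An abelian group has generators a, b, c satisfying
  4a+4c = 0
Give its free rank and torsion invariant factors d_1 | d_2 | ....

Answer: M ≅ ℤ^2 ⊕ ℤ/4

Derivation:
rank_ℚ(R)=1; free=3−1=2
SNF(R) diag = [4] → torsion [4]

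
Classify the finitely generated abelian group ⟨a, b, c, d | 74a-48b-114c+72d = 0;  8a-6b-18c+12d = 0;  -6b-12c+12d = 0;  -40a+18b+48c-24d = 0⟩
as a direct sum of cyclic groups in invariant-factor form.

Answer: M ≅ ℤ/2 ⊕ ℤ/6 ⊕ ℤ/6 ⊕ ℤ/12

Derivation:
rank_ℚ(R)=4; free=4−4=0
SNF(R) diag = [2, 6, 6, 12] → torsion [2, 6, 6, 12]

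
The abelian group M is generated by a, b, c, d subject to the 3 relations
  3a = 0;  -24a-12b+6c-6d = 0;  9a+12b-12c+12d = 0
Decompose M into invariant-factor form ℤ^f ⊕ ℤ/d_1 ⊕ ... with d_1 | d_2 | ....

rank_ℚ(R)=3; free=4−3=1
SNF(R) diag = [3, 6, 12] → torsion [3, 6, 12]

Answer: M ≅ ℤ^1 ⊕ ℤ/3 ⊕ ℤ/6 ⊕ ℤ/12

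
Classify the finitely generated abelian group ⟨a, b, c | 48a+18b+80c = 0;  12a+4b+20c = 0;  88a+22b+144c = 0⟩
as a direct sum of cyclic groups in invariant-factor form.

rank_ℚ(R)=3; free=3−3=0
SNF(R) diag = [2, 4, 8] → torsion [2, 4, 8]

Answer: M ≅ ℤ/2 ⊕ ℤ/4 ⊕ ℤ/8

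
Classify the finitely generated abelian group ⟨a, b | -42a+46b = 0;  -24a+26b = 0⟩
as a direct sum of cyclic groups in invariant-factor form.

rank_ℚ(R)=2; free=2−2=0
SNF(R) diag = [2, 6] → torsion [2, 6]

Answer: M ≅ ℤ/2 ⊕ ℤ/6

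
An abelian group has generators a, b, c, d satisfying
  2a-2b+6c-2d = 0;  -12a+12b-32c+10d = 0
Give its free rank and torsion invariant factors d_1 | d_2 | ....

Answer: M ≅ ℤ^2 ⊕ ℤ/2 ⊕ ℤ/2

Derivation:
rank_ℚ(R)=2; free=4−2=2
SNF(R) diag = [2, 2] → torsion [2, 2]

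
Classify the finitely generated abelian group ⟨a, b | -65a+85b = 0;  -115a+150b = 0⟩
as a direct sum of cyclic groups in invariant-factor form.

Answer: M ≅ ℤ/5 ⊕ ℤ/5

Derivation:
rank_ℚ(R)=2; free=2−2=0
SNF(R) diag = [5, 5] → torsion [5, 5]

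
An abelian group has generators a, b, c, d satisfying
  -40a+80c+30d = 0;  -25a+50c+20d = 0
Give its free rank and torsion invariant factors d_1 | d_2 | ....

rank_ℚ(R)=2; free=4−2=2
SNF(R) diag = [5, 10] → torsion [5, 10]

Answer: M ≅ ℤ^2 ⊕ ℤ/5 ⊕ ℤ/10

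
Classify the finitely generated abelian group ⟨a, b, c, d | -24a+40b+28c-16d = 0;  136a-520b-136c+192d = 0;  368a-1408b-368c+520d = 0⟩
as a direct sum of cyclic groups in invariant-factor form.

rank_ℚ(R)=3; free=4−3=1
SNF(R) diag = [4, 8, 8] → torsion [4, 8, 8]

Answer: M ≅ ℤ^1 ⊕ ℤ/4 ⊕ ℤ/8 ⊕ ℤ/8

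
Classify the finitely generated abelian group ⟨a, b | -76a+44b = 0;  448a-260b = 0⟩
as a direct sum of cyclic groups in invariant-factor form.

Answer: M ≅ ℤ/4 ⊕ ℤ/12

Derivation:
rank_ℚ(R)=2; free=2−2=0
SNF(R) diag = [4, 12] → torsion [4, 12]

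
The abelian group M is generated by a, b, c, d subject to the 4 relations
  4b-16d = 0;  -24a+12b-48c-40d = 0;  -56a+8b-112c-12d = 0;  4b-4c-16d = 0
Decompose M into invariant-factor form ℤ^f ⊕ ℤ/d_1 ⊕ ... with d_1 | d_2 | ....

rank_ℚ(R)=4; free=4−4=0
SNF(R) diag = [4, 4, 4, 8] → torsion [4, 4, 4, 8]

Answer: M ≅ ℤ/4 ⊕ ℤ/4 ⊕ ℤ/4 ⊕ ℤ/8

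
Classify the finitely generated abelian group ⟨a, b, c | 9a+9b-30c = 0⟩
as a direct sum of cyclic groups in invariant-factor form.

rank_ℚ(R)=1; free=3−1=2
SNF(R) diag = [3] → torsion [3]

Answer: M ≅ ℤ^2 ⊕ ℤ/3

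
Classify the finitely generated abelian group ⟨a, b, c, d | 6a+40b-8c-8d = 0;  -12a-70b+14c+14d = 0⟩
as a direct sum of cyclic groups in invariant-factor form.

rank_ℚ(R)=2; free=4−2=2
SNF(R) diag = [2, 6] → torsion [2, 6]

Answer: M ≅ ℤ^2 ⊕ ℤ/2 ⊕ ℤ/6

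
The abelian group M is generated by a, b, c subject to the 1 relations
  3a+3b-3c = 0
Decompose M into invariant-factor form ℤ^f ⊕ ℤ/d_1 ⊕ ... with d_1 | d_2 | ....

Answer: M ≅ ℤ^2 ⊕ ℤ/3

Derivation:
rank_ℚ(R)=1; free=3−1=2
SNF(R) diag = [3] → torsion [3]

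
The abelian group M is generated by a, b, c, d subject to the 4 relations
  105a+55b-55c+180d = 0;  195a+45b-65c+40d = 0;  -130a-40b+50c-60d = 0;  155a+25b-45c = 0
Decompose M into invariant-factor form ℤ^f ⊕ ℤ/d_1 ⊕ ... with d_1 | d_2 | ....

rank_ℚ(R)=4; free=4−4=0
SNF(R) diag = [5, 10, 20, 60] → torsion [5, 10, 20, 60]

Answer: M ≅ ℤ/5 ⊕ ℤ/10 ⊕ ℤ/20 ⊕ ℤ/60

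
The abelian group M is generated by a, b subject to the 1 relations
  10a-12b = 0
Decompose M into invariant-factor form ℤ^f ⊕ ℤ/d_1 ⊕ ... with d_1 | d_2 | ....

rank_ℚ(R)=1; free=2−1=1
SNF(R) diag = [2] → torsion [2]

Answer: M ≅ ℤ^1 ⊕ ℤ/2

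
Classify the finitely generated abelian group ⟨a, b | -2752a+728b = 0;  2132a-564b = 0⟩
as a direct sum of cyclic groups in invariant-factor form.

rank_ℚ(R)=2; free=2−2=0
SNF(R) diag = [4, 8] → torsion [4, 8]

Answer: M ≅ ℤ/4 ⊕ ℤ/8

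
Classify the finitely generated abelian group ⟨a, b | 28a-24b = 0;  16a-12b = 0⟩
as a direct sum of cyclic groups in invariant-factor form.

rank_ℚ(R)=2; free=2−2=0
SNF(R) diag = [4, 12] → torsion [4, 12]

Answer: M ≅ ℤ/4 ⊕ ℤ/12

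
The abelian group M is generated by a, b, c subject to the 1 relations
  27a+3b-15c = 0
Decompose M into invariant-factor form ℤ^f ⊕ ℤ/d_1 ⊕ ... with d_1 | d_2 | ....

Answer: M ≅ ℤ^2 ⊕ ℤ/3

Derivation:
rank_ℚ(R)=1; free=3−1=2
SNF(R) diag = [3] → torsion [3]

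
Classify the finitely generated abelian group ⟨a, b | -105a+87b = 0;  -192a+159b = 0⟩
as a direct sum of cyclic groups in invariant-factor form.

rank_ℚ(R)=2; free=2−2=0
SNF(R) diag = [3, 3] → torsion [3, 3]

Answer: M ≅ ℤ/3 ⊕ ℤ/3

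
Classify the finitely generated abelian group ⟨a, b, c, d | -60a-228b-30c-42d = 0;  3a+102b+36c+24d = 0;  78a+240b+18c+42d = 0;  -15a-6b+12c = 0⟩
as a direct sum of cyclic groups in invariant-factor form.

Answer: M ≅ ℤ/3 ⊕ ℤ/6 ⊕ ℤ/12 ⊕ ℤ/24

Derivation:
rank_ℚ(R)=4; free=4−4=0
SNF(R) diag = [3, 6, 12, 24] → torsion [3, 6, 12, 24]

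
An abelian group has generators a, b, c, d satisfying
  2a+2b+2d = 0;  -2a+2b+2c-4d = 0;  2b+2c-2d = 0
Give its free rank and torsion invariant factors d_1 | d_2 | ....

rank_ℚ(R)=3; free=4−3=1
SNF(R) diag = [2, 2, 2] → torsion [2, 2, 2]

Answer: M ≅ ℤ^1 ⊕ ℤ/2 ⊕ ℤ/2 ⊕ ℤ/2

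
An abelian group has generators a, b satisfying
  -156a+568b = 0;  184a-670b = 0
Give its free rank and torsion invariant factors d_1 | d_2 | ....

Answer: M ≅ ℤ/2 ⊕ ℤ/4

Derivation:
rank_ℚ(R)=2; free=2−2=0
SNF(R) diag = [2, 4] → torsion [2, 4]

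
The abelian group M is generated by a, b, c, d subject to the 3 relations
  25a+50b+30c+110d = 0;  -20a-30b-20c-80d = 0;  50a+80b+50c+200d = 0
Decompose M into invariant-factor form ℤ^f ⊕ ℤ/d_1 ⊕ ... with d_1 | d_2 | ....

rank_ℚ(R)=3; free=4−3=1
SNF(R) diag = [5, 10, 10] → torsion [5, 10, 10]

Answer: M ≅ ℤ^1 ⊕ ℤ/5 ⊕ ℤ/10 ⊕ ℤ/10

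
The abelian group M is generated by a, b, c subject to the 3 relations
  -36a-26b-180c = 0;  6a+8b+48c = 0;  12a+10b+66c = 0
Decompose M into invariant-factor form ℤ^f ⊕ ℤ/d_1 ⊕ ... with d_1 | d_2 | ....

Answer: M ≅ ℤ/2 ⊕ ℤ/6 ⊕ ℤ/6

Derivation:
rank_ℚ(R)=3; free=3−3=0
SNF(R) diag = [2, 6, 6] → torsion [2, 6, 6]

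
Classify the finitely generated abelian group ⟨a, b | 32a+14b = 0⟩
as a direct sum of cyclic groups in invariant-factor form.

rank_ℚ(R)=1; free=2−1=1
SNF(R) diag = [2] → torsion [2]

Answer: M ≅ ℤ^1 ⊕ ℤ/2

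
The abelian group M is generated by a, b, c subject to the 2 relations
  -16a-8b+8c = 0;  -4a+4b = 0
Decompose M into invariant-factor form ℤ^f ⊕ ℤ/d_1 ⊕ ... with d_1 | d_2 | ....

Answer: M ≅ ℤ^1 ⊕ ℤ/4 ⊕ ℤ/8

Derivation:
rank_ℚ(R)=2; free=3−2=1
SNF(R) diag = [4, 8] → torsion [4, 8]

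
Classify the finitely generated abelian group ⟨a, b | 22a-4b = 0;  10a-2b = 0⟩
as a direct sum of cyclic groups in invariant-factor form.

rank_ℚ(R)=2; free=2−2=0
SNF(R) diag = [2, 2] → torsion [2, 2]

Answer: M ≅ ℤ/2 ⊕ ℤ/2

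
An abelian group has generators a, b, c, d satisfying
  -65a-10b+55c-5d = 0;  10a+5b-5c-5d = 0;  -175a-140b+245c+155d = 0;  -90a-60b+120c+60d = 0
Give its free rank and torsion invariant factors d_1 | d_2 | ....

Answer: M ≅ ℤ/5 ⊕ ℤ/15 ⊕ ℤ/30 ⊕ ℤ/30

Derivation:
rank_ℚ(R)=4; free=4−4=0
SNF(R) diag = [5, 15, 30, 30] → torsion [5, 15, 30, 30]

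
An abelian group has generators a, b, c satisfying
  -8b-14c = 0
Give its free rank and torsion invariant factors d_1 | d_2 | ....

rank_ℚ(R)=1; free=3−1=2
SNF(R) diag = [2] → torsion [2]

Answer: M ≅ ℤ^2 ⊕ ℤ/2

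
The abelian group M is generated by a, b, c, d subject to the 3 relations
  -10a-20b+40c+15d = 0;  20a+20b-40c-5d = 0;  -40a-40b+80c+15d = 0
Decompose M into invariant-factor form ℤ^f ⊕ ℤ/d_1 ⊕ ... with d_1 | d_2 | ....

Answer: M ≅ ℤ^1 ⊕ ℤ/5 ⊕ ℤ/10 ⊕ ℤ/20

Derivation:
rank_ℚ(R)=3; free=4−3=1
SNF(R) diag = [5, 10, 20] → torsion [5, 10, 20]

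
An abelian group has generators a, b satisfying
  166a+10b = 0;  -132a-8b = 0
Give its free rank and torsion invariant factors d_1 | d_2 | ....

Answer: M ≅ ℤ/2 ⊕ ℤ/4

Derivation:
rank_ℚ(R)=2; free=2−2=0
SNF(R) diag = [2, 4] → torsion [2, 4]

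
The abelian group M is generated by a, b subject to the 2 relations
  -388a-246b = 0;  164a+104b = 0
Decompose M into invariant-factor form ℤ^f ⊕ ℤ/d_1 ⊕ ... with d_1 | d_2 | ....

Answer: M ≅ ℤ/2 ⊕ ℤ/4

Derivation:
rank_ℚ(R)=2; free=2−2=0
SNF(R) diag = [2, 4] → torsion [2, 4]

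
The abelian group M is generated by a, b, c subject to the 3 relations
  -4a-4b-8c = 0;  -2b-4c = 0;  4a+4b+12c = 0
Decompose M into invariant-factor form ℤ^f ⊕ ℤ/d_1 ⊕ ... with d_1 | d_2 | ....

rank_ℚ(R)=3; free=3−3=0
SNF(R) diag = [2, 4, 4] → torsion [2, 4, 4]

Answer: M ≅ ℤ/2 ⊕ ℤ/4 ⊕ ℤ/4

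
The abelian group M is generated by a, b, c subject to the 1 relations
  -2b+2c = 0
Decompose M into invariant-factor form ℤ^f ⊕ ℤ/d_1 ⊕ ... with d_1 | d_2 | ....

Answer: M ≅ ℤ^2 ⊕ ℤ/2

Derivation:
rank_ℚ(R)=1; free=3−1=2
SNF(R) diag = [2] → torsion [2]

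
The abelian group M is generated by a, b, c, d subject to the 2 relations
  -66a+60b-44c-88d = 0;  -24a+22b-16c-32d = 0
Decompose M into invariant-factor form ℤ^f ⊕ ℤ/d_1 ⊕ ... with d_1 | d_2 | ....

Answer: M ≅ ℤ^2 ⊕ ℤ/2 ⊕ ℤ/2

Derivation:
rank_ℚ(R)=2; free=4−2=2
SNF(R) diag = [2, 2] → torsion [2, 2]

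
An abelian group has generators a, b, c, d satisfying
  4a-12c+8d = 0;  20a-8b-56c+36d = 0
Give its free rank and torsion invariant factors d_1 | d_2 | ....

rank_ℚ(R)=2; free=4−2=2
SNF(R) diag = [4, 4] → torsion [4, 4]

Answer: M ≅ ℤ^2 ⊕ ℤ/4 ⊕ ℤ/4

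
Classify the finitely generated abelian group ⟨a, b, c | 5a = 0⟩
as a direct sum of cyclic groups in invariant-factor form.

Answer: M ≅ ℤ^2 ⊕ ℤ/5

Derivation:
rank_ℚ(R)=1; free=3−1=2
SNF(R) diag = [5] → torsion [5]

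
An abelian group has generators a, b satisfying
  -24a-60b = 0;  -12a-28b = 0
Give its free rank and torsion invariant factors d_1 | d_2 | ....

rank_ℚ(R)=2; free=2−2=0
SNF(R) diag = [4, 12] → torsion [4, 12]

Answer: M ≅ ℤ/4 ⊕ ℤ/12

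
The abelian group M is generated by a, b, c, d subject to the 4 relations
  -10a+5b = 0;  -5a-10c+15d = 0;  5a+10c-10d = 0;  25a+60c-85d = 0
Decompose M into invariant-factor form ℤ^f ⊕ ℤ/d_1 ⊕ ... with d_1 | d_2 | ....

rank_ℚ(R)=4; free=4−4=0
SNF(R) diag = [5, 5, 5, 10] → torsion [5, 5, 5, 10]

Answer: M ≅ ℤ/5 ⊕ ℤ/5 ⊕ ℤ/5 ⊕ ℤ/10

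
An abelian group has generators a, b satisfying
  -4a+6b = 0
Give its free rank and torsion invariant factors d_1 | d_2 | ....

rank_ℚ(R)=1; free=2−1=1
SNF(R) diag = [2] → torsion [2]

Answer: M ≅ ℤ^1 ⊕ ℤ/2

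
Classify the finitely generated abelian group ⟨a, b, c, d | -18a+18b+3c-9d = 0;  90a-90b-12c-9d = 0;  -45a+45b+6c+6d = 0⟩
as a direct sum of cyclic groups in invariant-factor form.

Answer: M ≅ ℤ^1 ⊕ ℤ/3 ⊕ ℤ/3 ⊕ ℤ/9

Derivation:
rank_ℚ(R)=3; free=4−3=1
SNF(R) diag = [3, 3, 9] → torsion [3, 3, 9]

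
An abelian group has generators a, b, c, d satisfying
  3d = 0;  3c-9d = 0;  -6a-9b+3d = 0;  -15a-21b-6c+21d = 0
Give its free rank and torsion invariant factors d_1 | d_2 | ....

rank_ℚ(R)=4; free=4−4=0
SNF(R) diag = [3, 3, 3, 3] → torsion [3, 3, 3, 3]

Answer: M ≅ ℤ/3 ⊕ ℤ/3 ⊕ ℤ/3 ⊕ ℤ/3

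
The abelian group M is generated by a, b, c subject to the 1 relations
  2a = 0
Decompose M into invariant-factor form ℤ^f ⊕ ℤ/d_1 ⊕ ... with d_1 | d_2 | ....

Answer: M ≅ ℤ^2 ⊕ ℤ/2

Derivation:
rank_ℚ(R)=1; free=3−1=2
SNF(R) diag = [2] → torsion [2]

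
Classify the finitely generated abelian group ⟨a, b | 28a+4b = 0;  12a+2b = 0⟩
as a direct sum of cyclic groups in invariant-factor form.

rank_ℚ(R)=2; free=2−2=0
SNF(R) diag = [2, 4] → torsion [2, 4]

Answer: M ≅ ℤ/2 ⊕ ℤ/4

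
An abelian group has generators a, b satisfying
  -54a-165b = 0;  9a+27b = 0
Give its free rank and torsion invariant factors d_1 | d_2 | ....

Answer: M ≅ ℤ/3 ⊕ ℤ/9

Derivation:
rank_ℚ(R)=2; free=2−2=0
SNF(R) diag = [3, 9] → torsion [3, 9]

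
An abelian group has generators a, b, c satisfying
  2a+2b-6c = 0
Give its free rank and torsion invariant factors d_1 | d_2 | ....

Answer: M ≅ ℤ^2 ⊕ ℤ/2

Derivation:
rank_ℚ(R)=1; free=3−1=2
SNF(R) diag = [2] → torsion [2]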